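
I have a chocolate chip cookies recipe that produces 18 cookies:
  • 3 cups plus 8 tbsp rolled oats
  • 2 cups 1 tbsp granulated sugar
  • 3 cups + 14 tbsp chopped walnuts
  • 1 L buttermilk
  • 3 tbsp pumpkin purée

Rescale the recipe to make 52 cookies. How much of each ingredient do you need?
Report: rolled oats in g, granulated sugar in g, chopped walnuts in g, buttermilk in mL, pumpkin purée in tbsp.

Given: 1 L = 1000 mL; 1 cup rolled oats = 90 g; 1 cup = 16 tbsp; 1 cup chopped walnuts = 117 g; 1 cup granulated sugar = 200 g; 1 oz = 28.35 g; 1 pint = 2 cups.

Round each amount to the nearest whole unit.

rolled oats: 910 g; granulated sugar: 1192 g; chopped walnuts: 1310 g; buttermilk: 2889 mL; pumpkin purée: 9 tbsp

Scaling factor: 52/18 = 26/9.
rolled oats: (3 cup + 8 tbsp = 3.5 cup) × 26/9 × 90 g/cup = 910 g
granulated sugar: (2 cup + 1 tbsp = 2.0625 cup) × 26/9 × 200 g/cup ≈ 1192 g
chopped walnuts: (3 cup + 14 tbsp = 3.875 cup) × 26/9 × 117 g/cup ≈ 1310 g
buttermilk: 1 L × 26/9 × 1000 mL/L ≈ 2889 mL
pumpkin purée: 3 tbsp × 26/9 ≈ 9 tbsp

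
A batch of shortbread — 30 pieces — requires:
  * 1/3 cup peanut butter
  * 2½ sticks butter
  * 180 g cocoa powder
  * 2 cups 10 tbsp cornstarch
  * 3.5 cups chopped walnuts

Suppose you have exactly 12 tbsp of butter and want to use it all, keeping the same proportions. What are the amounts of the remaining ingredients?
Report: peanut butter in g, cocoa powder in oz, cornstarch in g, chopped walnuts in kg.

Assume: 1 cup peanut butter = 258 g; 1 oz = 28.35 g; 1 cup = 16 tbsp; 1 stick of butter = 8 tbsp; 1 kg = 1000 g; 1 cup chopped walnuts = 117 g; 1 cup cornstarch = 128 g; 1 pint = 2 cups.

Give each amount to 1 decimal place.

The original recipe has 20 tbsp of butter, so the scaling factor is 12 ÷ 20 = 3/5 = 0.6.
peanut butter: 1/3 cup × 3/5 × 258 g/cup = 51.6 g
cocoa powder: 180 g × 3/5 ÷ 28.35 g/oz ≈ 3.8 oz
cornstarch: (2 cup + 10 tbsp = 2.625 cup) × 3/5 × 128 g/cup = 201.6 g
chopped walnuts: 3.5 cup × 3/5 × 117 g/cup ÷ 1000 g/kg ≈ 0.2 kg

peanut butter: 51.6 g; cocoa powder: 3.8 oz; cornstarch: 201.6 g; chopped walnuts: 0.2 kg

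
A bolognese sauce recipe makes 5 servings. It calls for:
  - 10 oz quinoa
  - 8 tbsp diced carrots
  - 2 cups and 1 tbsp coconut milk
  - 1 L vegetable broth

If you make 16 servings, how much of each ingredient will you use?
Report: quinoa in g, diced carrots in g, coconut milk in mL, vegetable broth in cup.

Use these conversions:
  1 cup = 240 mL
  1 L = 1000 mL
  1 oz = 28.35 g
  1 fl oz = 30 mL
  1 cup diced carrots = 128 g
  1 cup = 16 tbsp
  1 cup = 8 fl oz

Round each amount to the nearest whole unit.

Scaling factor: 16/5 = 3.2.
quinoa: 10 oz × 16/5 × 28.35 g/oz ≈ 907 g
diced carrots: 8 tbsp × 16/5 ÷ 16 tbsp/cup × 128 g/cup ≈ 205 g
coconut milk: (2 cup + 1 tbsp = 2.0625 cup) × 16/5 × 240 mL/cup = 1584 mL
vegetable broth: 1 L × 16/5 × 1000 mL/L ÷ 240 mL/cup ≈ 13 cup

quinoa: 907 g; diced carrots: 205 g; coconut milk: 1584 mL; vegetable broth: 13 cup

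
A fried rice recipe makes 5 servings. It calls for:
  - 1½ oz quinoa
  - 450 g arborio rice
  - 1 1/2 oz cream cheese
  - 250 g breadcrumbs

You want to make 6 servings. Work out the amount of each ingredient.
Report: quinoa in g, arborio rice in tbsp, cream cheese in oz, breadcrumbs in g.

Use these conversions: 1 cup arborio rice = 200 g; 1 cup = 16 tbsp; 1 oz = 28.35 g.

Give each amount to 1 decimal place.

Scaling factor: 6/5 = 1.2.
quinoa: 1.5 oz × 6/5 × 28.35 g/oz ≈ 51.0 g
arborio rice: 450 g × 6/5 ÷ 200 g/cup × 16 tbsp/cup = 43.2 tbsp
cream cheese: 1.5 oz × 6/5 = 1.8 oz
breadcrumbs: 250 g × 6/5 = 300.0 g

quinoa: 51.0 g; arborio rice: 43.2 tbsp; cream cheese: 1.8 oz; breadcrumbs: 300.0 g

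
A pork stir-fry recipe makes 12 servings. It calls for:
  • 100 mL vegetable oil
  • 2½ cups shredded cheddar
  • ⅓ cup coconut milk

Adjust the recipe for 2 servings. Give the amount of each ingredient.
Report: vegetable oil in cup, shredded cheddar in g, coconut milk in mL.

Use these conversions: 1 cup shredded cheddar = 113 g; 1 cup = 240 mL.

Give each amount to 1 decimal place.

Scaling factor: 2/12 = 1/6.
vegetable oil: 100 mL × 1/6 ÷ 240 mL/cup ≈ 0.1 cup
shredded cheddar: 2.5 cup × 1/6 × 113 g/cup ≈ 47.1 g
coconut milk: 1/3 cup × 1/6 × 240 mL/cup ≈ 13.3 mL

vegetable oil: 0.1 cup; shredded cheddar: 47.1 g; coconut milk: 13.3 mL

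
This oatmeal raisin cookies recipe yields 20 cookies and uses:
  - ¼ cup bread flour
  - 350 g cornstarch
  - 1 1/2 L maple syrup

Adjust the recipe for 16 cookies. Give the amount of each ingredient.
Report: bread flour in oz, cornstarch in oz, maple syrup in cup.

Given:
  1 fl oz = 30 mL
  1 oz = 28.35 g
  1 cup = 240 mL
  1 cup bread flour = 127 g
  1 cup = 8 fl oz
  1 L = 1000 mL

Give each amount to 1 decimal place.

Scaling factor: 16/20 = 4/5 = 0.8.
bread flour: 0.25 cup × 4/5 × 127 g/cup ÷ 28.35 g/oz ≈ 0.9 oz
cornstarch: 350 g × 4/5 ÷ 28.35 g/oz ≈ 9.9 oz
maple syrup: 1.5 L × 4/5 × 1000 mL/L ÷ 240 mL/cup = 5.0 cup

bread flour: 0.9 oz; cornstarch: 9.9 oz; maple syrup: 5.0 cup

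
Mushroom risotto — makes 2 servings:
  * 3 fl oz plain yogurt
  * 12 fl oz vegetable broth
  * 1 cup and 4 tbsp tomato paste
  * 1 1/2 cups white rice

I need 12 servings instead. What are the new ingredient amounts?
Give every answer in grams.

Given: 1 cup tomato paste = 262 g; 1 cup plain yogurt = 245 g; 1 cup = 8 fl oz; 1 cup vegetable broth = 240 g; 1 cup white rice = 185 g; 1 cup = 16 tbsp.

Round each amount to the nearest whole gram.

Scaling factor: 12/2 = 6.
plain yogurt: 3 fl oz × 6 ÷ 8 fl oz/cup × 245 g/cup ≈ 551 g
vegetable broth: 12 fl oz × 6 ÷ 8 fl oz/cup × 240 g/cup = 2160 g
tomato paste: (1 cup + 4 tbsp = 1.25 cup) × 6 × 262 g/cup = 1965 g
white rice: 1.5 cup × 6 × 185 g/cup = 1665 g

plain yogurt: 551 g; vegetable broth: 2160 g; tomato paste: 1965 g; white rice: 1665 g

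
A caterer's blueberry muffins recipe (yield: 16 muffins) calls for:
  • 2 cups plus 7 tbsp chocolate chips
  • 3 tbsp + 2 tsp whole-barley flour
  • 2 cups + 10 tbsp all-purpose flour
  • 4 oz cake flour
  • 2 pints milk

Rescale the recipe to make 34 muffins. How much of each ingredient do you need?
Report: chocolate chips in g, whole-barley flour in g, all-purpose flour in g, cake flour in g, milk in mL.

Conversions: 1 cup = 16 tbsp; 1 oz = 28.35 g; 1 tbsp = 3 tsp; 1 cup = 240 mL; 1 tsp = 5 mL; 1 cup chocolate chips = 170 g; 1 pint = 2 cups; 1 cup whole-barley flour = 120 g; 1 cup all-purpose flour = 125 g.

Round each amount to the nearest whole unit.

chocolate chips: 881 g; whole-barley flour: 58 g; all-purpose flour: 697 g; cake flour: 241 g; milk: 2040 mL

Scaling factor: 34/16 = 17/8 = 2.125.
chocolate chips: (2 cup + 7 tbsp = 2.4375 cup) × 17/8 × 170 g/cup ≈ 881 g
whole-barley flour: (3 tbsp + 2 tsp = 11/3 tbsp) × 17/8 ÷ 16 tbsp/cup × 120 g/cup ≈ 58 g
all-purpose flour: (2 cup + 10 tbsp = 2.625 cup) × 17/8 × 125 g/cup ≈ 697 g
cake flour: 4 oz × 17/8 × 28.35 g/oz ≈ 241 g
milk: 2 pint × 17/8 × 2 cup/pint × 240 mL/cup = 2040 mL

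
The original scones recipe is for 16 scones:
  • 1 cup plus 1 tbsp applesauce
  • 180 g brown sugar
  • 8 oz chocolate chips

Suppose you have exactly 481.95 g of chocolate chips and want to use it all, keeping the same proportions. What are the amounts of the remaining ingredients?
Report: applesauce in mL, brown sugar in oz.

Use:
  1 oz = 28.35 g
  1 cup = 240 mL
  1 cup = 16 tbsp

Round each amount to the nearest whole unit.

applesauce: 542 mL; brown sugar: 13 oz

The original recipe has 226.8 g of chocolate chips, so the scaling factor is 481.95 ÷ 226.8 = 17/8 = 2.125.
applesauce: (1 cup + 1 tbsp = 1.0625 cup) × 17/8 × 240 mL/cup ≈ 542 mL
brown sugar: 180 g × 17/8 ÷ 28.35 g/oz ≈ 13 oz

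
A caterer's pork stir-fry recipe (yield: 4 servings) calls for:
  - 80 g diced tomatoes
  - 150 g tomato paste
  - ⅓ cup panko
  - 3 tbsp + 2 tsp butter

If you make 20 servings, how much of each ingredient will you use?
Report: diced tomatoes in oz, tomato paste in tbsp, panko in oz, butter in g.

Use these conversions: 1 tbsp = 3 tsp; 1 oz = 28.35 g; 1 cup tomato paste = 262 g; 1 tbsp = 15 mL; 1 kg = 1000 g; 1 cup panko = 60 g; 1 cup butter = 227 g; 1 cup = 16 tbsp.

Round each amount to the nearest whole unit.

diced tomatoes: 14 oz; tomato paste: 46 tbsp; panko: 4 oz; butter: 260 g

Scaling factor: 20/4 = 5.
diced tomatoes: 80 g × 5 ÷ 28.35 g/oz ≈ 14 oz
tomato paste: 150 g × 5 ÷ 262 g/cup × 16 tbsp/cup ≈ 46 tbsp
panko: 1/3 cup × 5 × 60 g/cup ÷ 28.35 g/oz ≈ 4 oz
butter: (3 tbsp + 2 tsp = 11/3 tbsp) × 5 ÷ 16 tbsp/cup × 227 g/cup ≈ 260 g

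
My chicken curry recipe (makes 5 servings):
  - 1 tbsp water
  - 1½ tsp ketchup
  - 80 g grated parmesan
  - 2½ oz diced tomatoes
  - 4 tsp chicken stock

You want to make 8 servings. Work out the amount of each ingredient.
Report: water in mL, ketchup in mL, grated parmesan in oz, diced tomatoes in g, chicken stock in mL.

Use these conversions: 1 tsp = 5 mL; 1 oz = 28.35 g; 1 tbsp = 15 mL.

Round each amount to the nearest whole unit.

water: 24 mL; ketchup: 12 mL; grated parmesan: 5 oz; diced tomatoes: 113 g; chicken stock: 32 mL

Scaling factor: 8/5 = 1.6.
water: 1 tbsp × 8/5 × 15 mL/tbsp = 24 mL
ketchup: 1.5 tsp × 8/5 × 5 mL/tsp = 12 mL
grated parmesan: 80 g × 8/5 ÷ 28.35 g/oz ≈ 5 oz
diced tomatoes: 2.5 oz × 8/5 × 28.35 g/oz ≈ 113 g
chicken stock: 4 tsp × 8/5 × 5 mL/tsp = 32 mL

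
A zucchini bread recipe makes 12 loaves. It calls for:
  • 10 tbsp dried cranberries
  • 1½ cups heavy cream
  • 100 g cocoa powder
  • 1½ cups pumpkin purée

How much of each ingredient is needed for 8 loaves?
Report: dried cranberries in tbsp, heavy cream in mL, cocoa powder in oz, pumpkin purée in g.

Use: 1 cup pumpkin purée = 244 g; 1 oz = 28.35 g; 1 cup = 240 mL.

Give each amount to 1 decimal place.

dried cranberries: 6.7 tbsp; heavy cream: 240.0 mL; cocoa powder: 2.4 oz; pumpkin purée: 244.0 g

Scaling factor: 8/12 = 2/3.
dried cranberries: 10 tbsp × 2/3 ≈ 6.7 tbsp
heavy cream: 1.5 cup × 2/3 × 240 mL/cup = 240.0 mL
cocoa powder: 100 g × 2/3 ÷ 28.35 g/oz ≈ 2.4 oz
pumpkin purée: 1.5 cup × 2/3 × 244 g/cup = 244.0 g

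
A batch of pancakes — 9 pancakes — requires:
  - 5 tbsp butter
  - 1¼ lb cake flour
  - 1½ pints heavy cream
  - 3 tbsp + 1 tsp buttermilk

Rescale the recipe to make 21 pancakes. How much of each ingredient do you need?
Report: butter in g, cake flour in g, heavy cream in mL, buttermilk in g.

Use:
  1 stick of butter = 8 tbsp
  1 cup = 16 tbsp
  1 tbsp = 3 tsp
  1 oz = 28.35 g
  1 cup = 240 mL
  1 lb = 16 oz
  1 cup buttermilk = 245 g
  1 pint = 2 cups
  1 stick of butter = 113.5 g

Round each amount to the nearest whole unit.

butter: 166 g; cake flour: 1323 g; heavy cream: 1680 mL; buttermilk: 119 g

Scaling factor: 21/9 = 7/3.
butter: 5 tbsp × 7/3 ÷ 8 tbsp/stick × 113.5 g/stick ≈ 166 g
cake flour: 1.25 lb × 7/3 × 16 oz/lb × 28.35 g/oz = 1323 g
heavy cream: 1.5 pint × 7/3 × 2 cup/pint × 240 mL/cup = 1680 mL
buttermilk: (3 tbsp + 1 tsp = 10/3 tbsp) × 7/3 ÷ 16 tbsp/cup × 245 g/cup ≈ 119 g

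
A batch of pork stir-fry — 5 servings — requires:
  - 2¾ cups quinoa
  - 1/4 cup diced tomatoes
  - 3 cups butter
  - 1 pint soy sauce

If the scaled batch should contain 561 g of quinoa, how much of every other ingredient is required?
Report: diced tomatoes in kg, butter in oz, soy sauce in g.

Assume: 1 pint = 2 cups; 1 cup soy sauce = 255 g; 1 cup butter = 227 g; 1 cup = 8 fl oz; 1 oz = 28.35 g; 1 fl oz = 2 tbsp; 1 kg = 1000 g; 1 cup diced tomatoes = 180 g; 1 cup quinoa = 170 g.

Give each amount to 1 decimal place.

diced tomatoes: 0.1 kg; butter: 28.8 oz; soy sauce: 612.0 g

The original recipe has 467.5 g of quinoa, so the scaling factor is 561 ÷ 467.5 = 6/5 = 1.2.
diced tomatoes: 0.25 cup × 6/5 × 180 g/cup ÷ 1000 g/kg ≈ 0.1 kg
butter: 3 cup × 6/5 × 227 g/cup ÷ 28.35 g/oz ≈ 28.8 oz
soy sauce: 1 pint × 6/5 × 2 cup/pint × 255 g/cup = 612.0 g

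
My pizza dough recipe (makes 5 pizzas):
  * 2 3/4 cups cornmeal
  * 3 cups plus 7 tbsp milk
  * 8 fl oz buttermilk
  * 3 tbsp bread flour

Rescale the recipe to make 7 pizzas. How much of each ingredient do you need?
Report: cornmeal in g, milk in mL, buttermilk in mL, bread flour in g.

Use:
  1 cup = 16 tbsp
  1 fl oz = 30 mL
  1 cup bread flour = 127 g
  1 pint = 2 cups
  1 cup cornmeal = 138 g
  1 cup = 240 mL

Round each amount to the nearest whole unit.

Scaling factor: 7/5 = 1.4.
cornmeal: 2.75 cup × 7/5 × 138 g/cup ≈ 531 g
milk: (3 cup + 7 tbsp = 3.4375 cup) × 7/5 × 240 mL/cup = 1155 mL
buttermilk: 8 fl oz × 7/5 × 30 mL/fl oz = 336 mL
bread flour: 3 tbsp × 7/5 ÷ 16 tbsp/cup × 127 g/cup ≈ 33 g

cornmeal: 531 g; milk: 1155 mL; buttermilk: 336 mL; bread flour: 33 g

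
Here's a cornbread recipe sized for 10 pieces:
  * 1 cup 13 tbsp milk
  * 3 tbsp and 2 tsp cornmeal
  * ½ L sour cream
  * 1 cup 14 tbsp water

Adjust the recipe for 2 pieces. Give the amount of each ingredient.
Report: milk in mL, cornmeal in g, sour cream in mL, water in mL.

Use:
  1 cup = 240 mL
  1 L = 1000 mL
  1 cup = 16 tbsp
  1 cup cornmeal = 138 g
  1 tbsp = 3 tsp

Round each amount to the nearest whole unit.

Scaling factor: 2/10 = 1/5 = 0.2.
milk: (1 cup + 13 tbsp = 1.8125 cup) × 1/5 × 240 mL/cup = 87 mL
cornmeal: (3 tbsp + 2 tsp = 11/3 tbsp) × 1/5 ÷ 16 tbsp/cup × 138 g/cup ≈ 6 g
sour cream: 0.5 L × 1/5 × 1000 mL/L = 100 mL
water: (1 cup + 14 tbsp = 1.875 cup) × 1/5 × 240 mL/cup = 90 mL

milk: 87 mL; cornmeal: 6 g; sour cream: 100 mL; water: 90 mL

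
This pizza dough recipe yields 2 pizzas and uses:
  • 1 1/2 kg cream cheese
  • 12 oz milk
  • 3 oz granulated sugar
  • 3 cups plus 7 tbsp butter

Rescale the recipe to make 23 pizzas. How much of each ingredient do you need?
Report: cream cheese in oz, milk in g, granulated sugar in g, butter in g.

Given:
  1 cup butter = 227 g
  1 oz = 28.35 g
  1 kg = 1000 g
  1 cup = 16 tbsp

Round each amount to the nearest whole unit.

Scaling factor: 23/2 = 11.5.
cream cheese: 1.5 kg × 23/2 × 1000 g/kg ÷ 28.35 g/oz ≈ 608 oz
milk: 12 oz × 23/2 × 28.35 g/oz ≈ 3912 g
granulated sugar: 3 oz × 23/2 × 28.35 g/oz ≈ 978 g
butter: (3 cup + 7 tbsp = 3.4375 cup) × 23/2 × 227 g/cup ≈ 8974 g

cream cheese: 608 oz; milk: 3912 g; granulated sugar: 978 g; butter: 8974 g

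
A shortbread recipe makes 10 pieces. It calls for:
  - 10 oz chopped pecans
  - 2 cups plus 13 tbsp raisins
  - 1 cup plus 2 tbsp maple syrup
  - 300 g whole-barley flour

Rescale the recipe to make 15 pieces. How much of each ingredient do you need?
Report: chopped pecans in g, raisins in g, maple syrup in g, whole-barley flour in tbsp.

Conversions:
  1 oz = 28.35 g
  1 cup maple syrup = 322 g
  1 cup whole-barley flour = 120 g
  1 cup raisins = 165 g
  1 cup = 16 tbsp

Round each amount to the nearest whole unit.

chopped pecans: 425 g; raisins: 696 g; maple syrup: 543 g; whole-barley flour: 60 tbsp

Scaling factor: 15/10 = 3/2 = 1.5.
chopped pecans: 10 oz × 3/2 × 28.35 g/oz ≈ 425 g
raisins: (2 cup + 13 tbsp = 2.8125 cup) × 3/2 × 165 g/cup ≈ 696 g
maple syrup: (1 cup + 2 tbsp = 1.125 cup) × 3/2 × 322 g/cup ≈ 543 g
whole-barley flour: 300 g × 3/2 ÷ 120 g/cup × 16 tbsp/cup = 60 tbsp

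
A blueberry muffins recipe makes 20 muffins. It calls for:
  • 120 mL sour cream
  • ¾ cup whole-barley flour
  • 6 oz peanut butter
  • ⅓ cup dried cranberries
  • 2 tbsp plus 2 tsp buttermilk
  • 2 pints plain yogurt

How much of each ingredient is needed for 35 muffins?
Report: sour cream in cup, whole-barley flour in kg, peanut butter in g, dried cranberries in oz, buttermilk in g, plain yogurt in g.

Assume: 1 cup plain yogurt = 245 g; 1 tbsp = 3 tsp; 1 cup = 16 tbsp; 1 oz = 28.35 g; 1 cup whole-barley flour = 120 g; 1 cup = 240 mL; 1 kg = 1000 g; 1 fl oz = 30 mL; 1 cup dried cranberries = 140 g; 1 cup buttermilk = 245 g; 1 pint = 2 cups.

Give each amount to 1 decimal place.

Scaling factor: 35/20 = 7/4 = 1.75.
sour cream: 120 mL × 7/4 ÷ 240 mL/cup ≈ 0.9 cup
whole-barley flour: 0.75 cup × 7/4 × 120 g/cup ÷ 1000 g/kg ≈ 0.2 kg
peanut butter: 6 oz × 7/4 × 28.35 g/oz ≈ 297.7 g
dried cranberries: 1/3 cup × 7/4 × 140 g/cup ÷ 28.35 g/oz ≈ 2.9 oz
buttermilk: (2 tbsp + 2 tsp = 8/3 tbsp) × 7/4 ÷ 16 tbsp/cup × 245 g/cup ≈ 71.5 g
plain yogurt: 2 pint × 7/4 × 2 cup/pint × 245 g/cup = 1715.0 g

sour cream: 0.9 cup; whole-barley flour: 0.2 kg; peanut butter: 297.7 g; dried cranberries: 2.9 oz; buttermilk: 71.5 g; plain yogurt: 1715.0 g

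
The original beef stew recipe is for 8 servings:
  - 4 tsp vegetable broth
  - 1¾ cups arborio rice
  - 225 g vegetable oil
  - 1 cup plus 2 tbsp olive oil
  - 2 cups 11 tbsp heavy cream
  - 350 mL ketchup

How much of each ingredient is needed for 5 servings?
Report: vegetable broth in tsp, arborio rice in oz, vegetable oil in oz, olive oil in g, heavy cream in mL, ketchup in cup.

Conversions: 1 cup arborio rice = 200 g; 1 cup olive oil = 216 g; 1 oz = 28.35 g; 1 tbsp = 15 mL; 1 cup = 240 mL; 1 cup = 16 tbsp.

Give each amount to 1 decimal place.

Scaling factor: 5/8 = 0.625.
vegetable broth: 4 tsp × 5/8 = 2.5 tsp
arborio rice: 1.75 cup × 5/8 × 200 g/cup ÷ 28.35 g/oz ≈ 7.7 oz
vegetable oil: 225 g × 5/8 ÷ 28.35 g/oz ≈ 5.0 oz
olive oil: (1 cup + 2 tbsp = 1.125 cup) × 5/8 × 216 g/cup ≈ 151.9 g
heavy cream: (2 cup + 11 tbsp = 2.6875 cup) × 5/8 × 240 mL/cup ≈ 403.1 mL
ketchup: 350 mL × 5/8 ÷ 240 mL/cup ≈ 0.9 cup

vegetable broth: 2.5 tsp; arborio rice: 7.7 oz; vegetable oil: 5.0 oz; olive oil: 151.9 g; heavy cream: 403.1 mL; ketchup: 0.9 cup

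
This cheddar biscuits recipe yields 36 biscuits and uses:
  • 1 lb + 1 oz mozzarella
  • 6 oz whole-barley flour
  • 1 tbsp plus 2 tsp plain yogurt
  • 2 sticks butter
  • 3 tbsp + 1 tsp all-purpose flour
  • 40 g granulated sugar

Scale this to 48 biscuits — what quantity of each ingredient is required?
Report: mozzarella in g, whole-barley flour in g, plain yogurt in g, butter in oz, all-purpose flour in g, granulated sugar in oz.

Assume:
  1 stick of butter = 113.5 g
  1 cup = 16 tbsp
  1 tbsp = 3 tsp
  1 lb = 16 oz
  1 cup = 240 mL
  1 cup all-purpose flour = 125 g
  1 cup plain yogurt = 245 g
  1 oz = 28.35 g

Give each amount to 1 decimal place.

mozzarella: 642.6 g; whole-barley flour: 226.8 g; plain yogurt: 34.0 g; butter: 10.7 oz; all-purpose flour: 34.7 g; granulated sugar: 1.9 oz

Scaling factor: 48/36 = 4/3.
mozzarella: (1 lb + 1 oz = 1.0625 lb) × 4/3 × 16 oz/lb × 28.35 g/oz = 642.6 g
whole-barley flour: 6 oz × 4/3 × 28.35 g/oz = 226.8 g
plain yogurt: (1 tbsp + 2 tsp = 5/3 tbsp) × 4/3 ÷ 16 tbsp/cup × 245 g/cup ≈ 34.0 g
butter: 2 stick × 4/3 × 113.5 g/stick ÷ 28.35 g/oz ≈ 10.7 oz
all-purpose flour: (3 tbsp + 1 tsp = 10/3 tbsp) × 4/3 ÷ 16 tbsp/cup × 125 g/cup ≈ 34.7 g
granulated sugar: 40 g × 4/3 ÷ 28.35 g/oz ≈ 1.9 oz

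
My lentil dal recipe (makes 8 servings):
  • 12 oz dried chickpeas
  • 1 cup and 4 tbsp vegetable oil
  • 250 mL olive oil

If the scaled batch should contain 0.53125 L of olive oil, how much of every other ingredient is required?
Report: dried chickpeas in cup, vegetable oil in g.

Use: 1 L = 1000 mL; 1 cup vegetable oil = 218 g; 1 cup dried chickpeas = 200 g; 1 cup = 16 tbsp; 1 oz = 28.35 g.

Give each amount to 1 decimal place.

dried chickpeas: 3.6 cup; vegetable oil: 579.1 g

The original recipe has 0.25 L of olive oil, so the scaling factor is 0.53125 ÷ 0.25 = 17/8 = 2.125.
dried chickpeas: 12 oz × 17/8 × 28.35 g/oz ÷ 200 g/cup ≈ 3.6 cup
vegetable oil: (1 cup + 4 tbsp = 1.25 cup) × 17/8 × 218 g/cup ≈ 579.1 g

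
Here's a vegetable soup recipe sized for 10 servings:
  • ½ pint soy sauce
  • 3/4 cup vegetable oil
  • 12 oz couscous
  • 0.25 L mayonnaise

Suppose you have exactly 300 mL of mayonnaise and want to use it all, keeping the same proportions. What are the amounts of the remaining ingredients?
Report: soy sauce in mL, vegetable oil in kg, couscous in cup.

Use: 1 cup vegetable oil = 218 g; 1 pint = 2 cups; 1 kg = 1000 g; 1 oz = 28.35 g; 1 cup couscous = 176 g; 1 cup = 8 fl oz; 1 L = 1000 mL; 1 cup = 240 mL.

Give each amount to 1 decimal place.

soy sauce: 288.0 mL; vegetable oil: 0.2 kg; couscous: 2.3 cup

The original recipe has 250 mL of mayonnaise, so the scaling factor is 300 ÷ 250 = 6/5 = 1.2.
soy sauce: 0.5 pint × 6/5 × 2 cup/pint × 240 mL/cup = 288.0 mL
vegetable oil: 0.75 cup × 6/5 × 218 g/cup ÷ 1000 g/kg ≈ 0.2 kg
couscous: 12 oz × 6/5 × 28.35 g/oz ÷ 176 g/cup ≈ 2.3 cup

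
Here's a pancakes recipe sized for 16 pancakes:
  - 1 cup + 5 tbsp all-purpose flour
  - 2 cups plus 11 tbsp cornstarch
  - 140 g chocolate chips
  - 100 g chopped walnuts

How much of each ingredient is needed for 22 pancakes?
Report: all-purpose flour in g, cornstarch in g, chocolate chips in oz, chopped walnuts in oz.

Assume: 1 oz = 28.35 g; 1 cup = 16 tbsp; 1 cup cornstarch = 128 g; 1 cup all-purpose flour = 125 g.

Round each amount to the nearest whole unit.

Scaling factor: 22/16 = 11/8 = 1.375.
all-purpose flour: (1 cup + 5 tbsp = 1.3125 cup) × 11/8 × 125 g/cup ≈ 226 g
cornstarch: (2 cup + 11 tbsp = 2.6875 cup) × 11/8 × 128 g/cup = 473 g
chocolate chips: 140 g × 11/8 ÷ 28.35 g/oz ≈ 7 oz
chopped walnuts: 100 g × 11/8 ÷ 28.35 g/oz ≈ 5 oz

all-purpose flour: 226 g; cornstarch: 473 g; chocolate chips: 7 oz; chopped walnuts: 5 oz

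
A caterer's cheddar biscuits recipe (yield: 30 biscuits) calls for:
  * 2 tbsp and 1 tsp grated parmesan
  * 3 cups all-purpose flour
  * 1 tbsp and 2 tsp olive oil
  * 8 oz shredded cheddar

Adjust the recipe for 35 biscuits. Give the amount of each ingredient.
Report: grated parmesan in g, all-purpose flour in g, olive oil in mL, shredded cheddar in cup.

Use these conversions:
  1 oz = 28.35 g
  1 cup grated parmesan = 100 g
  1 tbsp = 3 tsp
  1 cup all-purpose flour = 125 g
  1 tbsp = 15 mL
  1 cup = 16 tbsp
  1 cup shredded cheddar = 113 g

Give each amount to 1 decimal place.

grated parmesan: 17.0 g; all-purpose flour: 437.5 g; olive oil: 29.2 mL; shredded cheddar: 2.3 cup

Scaling factor: 35/30 = 7/6.
grated parmesan: (2 tbsp + 1 tsp = 7/3 tbsp) × 7/6 ÷ 16 tbsp/cup × 100 g/cup ≈ 17.0 g
all-purpose flour: 3 cup × 7/6 × 125 g/cup = 437.5 g
olive oil: (1 tbsp + 2 tsp = 5/3 tbsp) × 7/6 × 15 mL/tbsp ≈ 29.2 mL
shredded cheddar: 8 oz × 7/6 × 28.35 g/oz ÷ 113 g/cup ≈ 2.3 cup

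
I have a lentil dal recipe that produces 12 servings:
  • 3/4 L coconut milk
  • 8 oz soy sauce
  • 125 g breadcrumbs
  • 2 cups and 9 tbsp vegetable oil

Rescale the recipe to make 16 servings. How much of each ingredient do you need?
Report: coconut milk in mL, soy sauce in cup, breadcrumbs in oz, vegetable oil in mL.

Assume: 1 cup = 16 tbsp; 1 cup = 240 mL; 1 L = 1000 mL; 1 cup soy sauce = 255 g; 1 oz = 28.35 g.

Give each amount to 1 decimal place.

coconut milk: 1000.0 mL; soy sauce: 1.2 cup; breadcrumbs: 5.9 oz; vegetable oil: 820.0 mL

Scaling factor: 16/12 = 4/3.
coconut milk: 0.75 L × 4/3 × 1000 mL/L = 1000.0 mL
soy sauce: 8 oz × 4/3 × 28.35 g/oz ÷ 255 g/cup ≈ 1.2 cup
breadcrumbs: 125 g × 4/3 ÷ 28.35 g/oz ≈ 5.9 oz
vegetable oil: (2 cup + 9 tbsp = 2.5625 cup) × 4/3 × 240 mL/cup = 820.0 mL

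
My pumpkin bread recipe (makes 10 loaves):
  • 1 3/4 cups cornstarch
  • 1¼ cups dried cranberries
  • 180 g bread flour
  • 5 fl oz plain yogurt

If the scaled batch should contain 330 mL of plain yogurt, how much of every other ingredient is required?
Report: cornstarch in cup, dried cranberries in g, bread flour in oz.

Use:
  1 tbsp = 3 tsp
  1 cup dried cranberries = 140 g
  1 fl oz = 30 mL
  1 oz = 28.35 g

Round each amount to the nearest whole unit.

The original recipe has 150 mL of plain yogurt, so the scaling factor is 330 ÷ 150 = 11/5 = 2.2.
cornstarch: 1.75 cup × 11/5 ≈ 4 cup
dried cranberries: 1.25 cup × 11/5 × 140 g/cup = 385 g
bread flour: 180 g × 11/5 ÷ 28.35 g/oz ≈ 14 oz

cornstarch: 4 cup; dried cranberries: 385 g; bread flour: 14 oz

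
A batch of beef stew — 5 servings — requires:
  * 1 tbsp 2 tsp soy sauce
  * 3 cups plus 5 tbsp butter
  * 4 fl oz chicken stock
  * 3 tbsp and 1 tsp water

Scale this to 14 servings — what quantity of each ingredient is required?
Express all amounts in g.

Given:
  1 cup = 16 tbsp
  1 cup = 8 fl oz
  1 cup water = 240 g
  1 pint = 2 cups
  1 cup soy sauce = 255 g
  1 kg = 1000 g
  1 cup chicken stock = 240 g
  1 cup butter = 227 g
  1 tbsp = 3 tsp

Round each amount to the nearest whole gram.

soy sauce: 74 g; butter: 2105 g; chicken stock: 336 g; water: 140 g

Scaling factor: 14/5 = 2.8.
soy sauce: (1 tbsp + 2 tsp = 5/3 tbsp) × 14/5 ÷ 16 tbsp/cup × 255 g/cup ≈ 74 g
butter: (3 cup + 5 tbsp = 3.3125 cup) × 14/5 × 227 g/cup ≈ 2105 g
chicken stock: 4 fl oz × 14/5 ÷ 8 fl oz/cup × 240 g/cup = 336 g
water: (3 tbsp + 1 tsp = 10/3 tbsp) × 14/5 ÷ 16 tbsp/cup × 240 g/cup = 140 g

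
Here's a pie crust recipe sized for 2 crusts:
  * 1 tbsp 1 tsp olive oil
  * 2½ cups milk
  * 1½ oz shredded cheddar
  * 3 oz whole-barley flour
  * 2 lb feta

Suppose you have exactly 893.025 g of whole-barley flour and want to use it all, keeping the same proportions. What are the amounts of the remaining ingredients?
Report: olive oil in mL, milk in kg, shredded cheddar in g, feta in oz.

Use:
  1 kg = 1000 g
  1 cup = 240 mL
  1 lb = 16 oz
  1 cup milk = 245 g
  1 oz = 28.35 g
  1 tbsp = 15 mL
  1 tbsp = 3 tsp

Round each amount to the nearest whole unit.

olive oil: 210 mL; milk: 6 kg; shredded cheddar: 447 g; feta: 336 oz

The original recipe has 85.05 g of whole-barley flour, so the scaling factor is 893.025 ÷ 85.05 = 21/2 = 10.5.
olive oil: (1 tbsp + 1 tsp = 4/3 tbsp) × 21/2 × 15 mL/tbsp = 210 mL
milk: 2.5 cup × 21/2 × 245 g/cup ÷ 1000 g/kg ≈ 6 kg
shredded cheddar: 1.5 oz × 21/2 × 28.35 g/oz ≈ 447 g
feta: 2 lb × 21/2 × 16 oz/lb = 336 oz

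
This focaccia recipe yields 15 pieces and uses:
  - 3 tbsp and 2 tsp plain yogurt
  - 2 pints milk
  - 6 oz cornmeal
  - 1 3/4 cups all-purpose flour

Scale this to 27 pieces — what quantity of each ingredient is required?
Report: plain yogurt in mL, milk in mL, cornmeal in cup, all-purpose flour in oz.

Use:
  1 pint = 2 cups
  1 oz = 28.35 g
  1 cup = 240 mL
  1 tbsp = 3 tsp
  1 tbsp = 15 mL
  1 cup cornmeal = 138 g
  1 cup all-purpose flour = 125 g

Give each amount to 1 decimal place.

plain yogurt: 99.0 mL; milk: 1728.0 mL; cornmeal: 2.2 cup; all-purpose flour: 13.9 oz

Scaling factor: 27/15 = 9/5 = 1.8.
plain yogurt: (3 tbsp + 2 tsp = 11/3 tbsp) × 9/5 × 15 mL/tbsp = 99.0 mL
milk: 2 pint × 9/5 × 2 cup/pint × 240 mL/cup = 1728.0 mL
cornmeal: 6 oz × 9/5 × 28.35 g/oz ÷ 138 g/cup ≈ 2.2 cup
all-purpose flour: 1.75 cup × 9/5 × 125 g/cup ÷ 28.35 g/oz ≈ 13.9 oz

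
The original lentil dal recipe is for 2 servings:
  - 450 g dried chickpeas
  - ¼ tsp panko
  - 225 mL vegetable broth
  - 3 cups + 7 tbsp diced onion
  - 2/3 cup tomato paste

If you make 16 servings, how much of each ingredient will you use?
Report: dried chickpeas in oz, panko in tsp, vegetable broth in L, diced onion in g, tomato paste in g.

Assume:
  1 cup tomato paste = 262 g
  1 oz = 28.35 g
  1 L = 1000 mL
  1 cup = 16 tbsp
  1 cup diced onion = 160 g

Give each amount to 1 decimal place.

Scaling factor: 16/2 = 8.
dried chickpeas: 450 g × 8 ÷ 28.35 g/oz ≈ 127.0 oz
panko: 0.25 tsp × 8 = 2.0 tsp
vegetable broth: 225 mL × 8 ÷ 1000 mL/L = 1.8 L
diced onion: (3 cup + 7 tbsp = 3.4375 cup) × 8 × 160 g/cup = 4400.0 g
tomato paste: 2/3 cup × 8 × 262 g/cup ≈ 1397.3 g

dried chickpeas: 127.0 oz; panko: 2.0 tsp; vegetable broth: 1.8 L; diced onion: 4400.0 g; tomato paste: 1397.3 g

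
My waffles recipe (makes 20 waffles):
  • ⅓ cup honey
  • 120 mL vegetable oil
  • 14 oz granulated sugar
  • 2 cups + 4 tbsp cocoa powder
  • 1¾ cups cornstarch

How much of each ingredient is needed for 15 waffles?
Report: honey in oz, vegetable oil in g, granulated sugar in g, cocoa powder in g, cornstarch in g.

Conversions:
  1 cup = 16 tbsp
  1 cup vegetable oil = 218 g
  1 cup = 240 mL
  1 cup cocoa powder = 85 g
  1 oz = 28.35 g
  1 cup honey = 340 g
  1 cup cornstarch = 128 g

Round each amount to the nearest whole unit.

honey: 3 oz; vegetable oil: 82 g; granulated sugar: 298 g; cocoa powder: 143 g; cornstarch: 168 g

Scaling factor: 15/20 = 3/4 = 0.75.
honey: 1/3 cup × 3/4 × 340 g/cup ÷ 28.35 g/oz ≈ 3 oz
vegetable oil: 120 mL × 3/4 ÷ 240 mL/cup × 218 g/cup ≈ 82 g
granulated sugar: 14 oz × 3/4 × 28.35 g/oz ≈ 298 g
cocoa powder: (2 cup + 4 tbsp = 2.25 cup) × 3/4 × 85 g/cup ≈ 143 g
cornstarch: 1.75 cup × 3/4 × 128 g/cup = 168 g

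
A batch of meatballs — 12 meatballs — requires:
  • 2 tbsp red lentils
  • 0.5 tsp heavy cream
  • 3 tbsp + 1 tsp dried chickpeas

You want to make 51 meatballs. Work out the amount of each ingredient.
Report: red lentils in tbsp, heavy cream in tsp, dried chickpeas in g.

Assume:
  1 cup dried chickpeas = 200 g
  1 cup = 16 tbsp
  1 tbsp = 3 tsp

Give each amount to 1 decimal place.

red lentils: 8.5 tbsp; heavy cream: 2.1 tsp; dried chickpeas: 177.1 g

Scaling factor: 51/12 = 17/4 = 4.25.
red lentils: 2 tbsp × 17/4 = 8.5 tbsp
heavy cream: 0.5 tsp × 17/4 ≈ 2.1 tsp
dried chickpeas: (3 tbsp + 1 tsp = 10/3 tbsp) × 17/4 ÷ 16 tbsp/cup × 200 g/cup ≈ 177.1 g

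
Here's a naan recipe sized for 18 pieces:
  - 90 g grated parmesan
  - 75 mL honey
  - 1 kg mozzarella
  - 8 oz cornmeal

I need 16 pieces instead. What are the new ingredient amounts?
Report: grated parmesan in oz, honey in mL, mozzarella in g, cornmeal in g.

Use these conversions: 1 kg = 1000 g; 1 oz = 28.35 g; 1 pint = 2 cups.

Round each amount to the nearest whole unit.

grated parmesan: 3 oz; honey: 67 mL; mozzarella: 889 g; cornmeal: 202 g

Scaling factor: 16/18 = 8/9.
grated parmesan: 90 g × 8/9 ÷ 28.35 g/oz ≈ 3 oz
honey: 75 mL × 8/9 ≈ 67 mL
mozzarella: 1 kg × 8/9 × 1000 g/kg ≈ 889 g
cornmeal: 8 oz × 8/9 × 28.35 g/oz ≈ 202 g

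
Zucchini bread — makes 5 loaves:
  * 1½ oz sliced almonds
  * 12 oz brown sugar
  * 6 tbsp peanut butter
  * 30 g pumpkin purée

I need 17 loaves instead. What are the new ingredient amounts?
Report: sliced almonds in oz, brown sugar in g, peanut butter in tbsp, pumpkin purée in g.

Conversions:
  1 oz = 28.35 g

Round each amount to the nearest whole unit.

Scaling factor: 17/5 = 3.4.
sliced almonds: 1.5 oz × 17/5 ≈ 5 oz
brown sugar: 12 oz × 17/5 × 28.35 g/oz ≈ 1157 g
peanut butter: 6 tbsp × 17/5 ≈ 20 tbsp
pumpkin purée: 30 g × 17/5 = 102 g

sliced almonds: 5 oz; brown sugar: 1157 g; peanut butter: 20 tbsp; pumpkin purée: 102 g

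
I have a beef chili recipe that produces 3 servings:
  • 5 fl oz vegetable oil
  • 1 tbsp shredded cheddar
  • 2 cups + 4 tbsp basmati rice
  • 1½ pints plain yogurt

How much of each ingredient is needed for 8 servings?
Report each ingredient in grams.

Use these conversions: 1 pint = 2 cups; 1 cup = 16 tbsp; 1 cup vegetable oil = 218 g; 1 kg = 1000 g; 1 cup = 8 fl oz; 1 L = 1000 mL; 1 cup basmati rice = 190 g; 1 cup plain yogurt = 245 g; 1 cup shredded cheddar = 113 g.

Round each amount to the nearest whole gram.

vegetable oil: 363 g; shredded cheddar: 19 g; basmati rice: 1140 g; plain yogurt: 1960 g

Scaling factor: 8/3.
vegetable oil: 5 fl oz × 8/3 ÷ 8 fl oz/cup × 218 g/cup ≈ 363 g
shredded cheddar: 1 tbsp × 8/3 ÷ 16 tbsp/cup × 113 g/cup ≈ 19 g
basmati rice: (2 cup + 4 tbsp = 2.25 cup) × 8/3 × 190 g/cup = 1140 g
plain yogurt: 1.5 pint × 8/3 × 2 cup/pint × 245 g/cup = 1960 g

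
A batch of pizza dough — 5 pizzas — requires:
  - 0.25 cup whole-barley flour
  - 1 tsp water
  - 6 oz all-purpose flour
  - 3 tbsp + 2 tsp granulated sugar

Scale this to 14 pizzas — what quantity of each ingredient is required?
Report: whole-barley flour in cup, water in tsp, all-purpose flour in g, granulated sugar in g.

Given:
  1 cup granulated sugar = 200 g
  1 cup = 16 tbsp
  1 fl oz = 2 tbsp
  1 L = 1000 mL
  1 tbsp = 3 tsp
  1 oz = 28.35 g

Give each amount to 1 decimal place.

whole-barley flour: 0.7 cup; water: 2.8 tsp; all-purpose flour: 476.3 g; granulated sugar: 128.3 g

Scaling factor: 14/5 = 2.8.
whole-barley flour: 0.25 cup × 14/5 = 0.7 cup
water: 1 tsp × 14/5 = 2.8 tsp
all-purpose flour: 6 oz × 14/5 × 28.35 g/oz ≈ 476.3 g
granulated sugar: (3 tbsp + 2 tsp = 11/3 tbsp) × 14/5 ÷ 16 tbsp/cup × 200 g/cup ≈ 128.3 g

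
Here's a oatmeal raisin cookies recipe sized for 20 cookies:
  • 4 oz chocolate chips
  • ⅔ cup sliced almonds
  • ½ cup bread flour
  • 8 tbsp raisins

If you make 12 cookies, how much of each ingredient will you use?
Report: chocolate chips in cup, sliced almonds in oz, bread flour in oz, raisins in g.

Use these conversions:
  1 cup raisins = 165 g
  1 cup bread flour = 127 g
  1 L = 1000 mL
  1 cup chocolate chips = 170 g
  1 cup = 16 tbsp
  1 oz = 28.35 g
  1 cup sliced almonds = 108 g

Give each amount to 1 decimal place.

chocolate chips: 0.4 cup; sliced almonds: 1.5 oz; bread flour: 1.3 oz; raisins: 49.5 g

Scaling factor: 12/20 = 3/5 = 0.6.
chocolate chips: 4 oz × 3/5 × 28.35 g/oz ÷ 170 g/cup ≈ 0.4 cup
sliced almonds: 2/3 cup × 3/5 × 108 g/cup ÷ 28.35 g/oz ≈ 1.5 oz
bread flour: 0.5 cup × 3/5 × 127 g/cup ÷ 28.35 g/oz ≈ 1.3 oz
raisins: 8 tbsp × 3/5 ÷ 16 tbsp/cup × 165 g/cup = 49.5 g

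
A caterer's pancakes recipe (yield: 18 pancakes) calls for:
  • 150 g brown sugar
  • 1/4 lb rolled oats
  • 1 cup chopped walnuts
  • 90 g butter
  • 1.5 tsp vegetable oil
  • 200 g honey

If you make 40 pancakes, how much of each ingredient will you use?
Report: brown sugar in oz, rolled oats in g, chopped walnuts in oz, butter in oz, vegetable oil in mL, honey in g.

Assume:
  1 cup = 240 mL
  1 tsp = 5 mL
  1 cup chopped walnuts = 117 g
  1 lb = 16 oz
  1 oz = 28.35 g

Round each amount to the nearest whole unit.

Scaling factor: 40/18 = 20/9.
brown sugar: 150 g × 20/9 ÷ 28.35 g/oz ≈ 12 oz
rolled oats: 0.25 lb × 20/9 × 16 oz/lb × 28.35 g/oz = 252 g
chopped walnuts: 1 cup × 20/9 × 117 g/cup ÷ 28.35 g/oz ≈ 9 oz
butter: 90 g × 20/9 ÷ 28.35 g/oz ≈ 7 oz
vegetable oil: 1.5 tsp × 20/9 × 5 mL/tsp ≈ 17 mL
honey: 200 g × 20/9 ≈ 444 g

brown sugar: 12 oz; rolled oats: 252 g; chopped walnuts: 9 oz; butter: 7 oz; vegetable oil: 17 mL; honey: 444 g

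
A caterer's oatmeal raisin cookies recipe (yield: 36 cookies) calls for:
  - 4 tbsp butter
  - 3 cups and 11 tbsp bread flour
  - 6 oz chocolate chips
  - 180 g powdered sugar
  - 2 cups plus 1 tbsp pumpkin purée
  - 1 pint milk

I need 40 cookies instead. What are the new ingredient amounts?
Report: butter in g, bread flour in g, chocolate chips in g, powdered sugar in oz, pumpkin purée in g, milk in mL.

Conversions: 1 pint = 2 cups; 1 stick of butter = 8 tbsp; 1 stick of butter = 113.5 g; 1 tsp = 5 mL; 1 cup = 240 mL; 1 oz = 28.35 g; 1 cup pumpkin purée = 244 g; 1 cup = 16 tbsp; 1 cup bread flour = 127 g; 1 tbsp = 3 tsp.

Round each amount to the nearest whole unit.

Scaling factor: 40/36 = 10/9.
butter: 4 tbsp × 10/9 ÷ 8 tbsp/stick × 113.5 g/stick ≈ 63 g
bread flour: (3 cup + 11 tbsp = 3.6875 cup) × 10/9 × 127 g/cup ≈ 520 g
chocolate chips: 6 oz × 10/9 × 28.35 g/oz = 189 g
powdered sugar: 180 g × 10/9 ÷ 28.35 g/oz ≈ 7 oz
pumpkin purée: (2 cup + 1 tbsp = 2.0625 cup) × 10/9 × 244 g/cup ≈ 559 g
milk: 1 pint × 10/9 × 2 cup/pint × 240 mL/cup ≈ 533 mL

butter: 63 g; bread flour: 520 g; chocolate chips: 189 g; powdered sugar: 7 oz; pumpkin purée: 559 g; milk: 533 mL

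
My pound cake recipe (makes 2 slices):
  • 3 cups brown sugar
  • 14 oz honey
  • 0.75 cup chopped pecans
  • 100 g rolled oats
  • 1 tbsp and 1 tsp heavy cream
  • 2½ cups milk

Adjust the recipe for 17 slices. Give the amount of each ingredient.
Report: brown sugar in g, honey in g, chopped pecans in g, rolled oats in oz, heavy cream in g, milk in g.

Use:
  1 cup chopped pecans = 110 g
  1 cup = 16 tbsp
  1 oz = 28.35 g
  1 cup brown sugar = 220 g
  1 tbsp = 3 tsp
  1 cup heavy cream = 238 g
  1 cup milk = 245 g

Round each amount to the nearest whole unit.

brown sugar: 5610 g; honey: 3374 g; chopped pecans: 701 g; rolled oats: 30 oz; heavy cream: 169 g; milk: 5206 g

Scaling factor: 17/2 = 8.5.
brown sugar: 3 cup × 17/2 × 220 g/cup = 5610 g
honey: 14 oz × 17/2 × 28.35 g/oz ≈ 3374 g
chopped pecans: 0.75 cup × 17/2 × 110 g/cup ≈ 701 g
rolled oats: 100 g × 17/2 ÷ 28.35 g/oz ≈ 30 oz
heavy cream: (1 tbsp + 1 tsp = 4/3 tbsp) × 17/2 ÷ 16 tbsp/cup × 238 g/cup ≈ 169 g
milk: 2.5 cup × 17/2 × 245 g/cup ≈ 5206 g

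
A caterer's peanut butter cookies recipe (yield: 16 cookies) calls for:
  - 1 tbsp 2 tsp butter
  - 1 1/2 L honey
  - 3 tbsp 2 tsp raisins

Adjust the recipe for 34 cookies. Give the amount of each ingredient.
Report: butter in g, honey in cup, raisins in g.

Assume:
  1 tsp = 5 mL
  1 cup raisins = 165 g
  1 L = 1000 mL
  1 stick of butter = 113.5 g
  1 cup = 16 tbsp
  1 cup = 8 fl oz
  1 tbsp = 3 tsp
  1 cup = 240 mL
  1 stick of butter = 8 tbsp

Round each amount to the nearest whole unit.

Scaling factor: 34/16 = 17/8 = 2.125.
butter: (1 tbsp + 2 tsp = 5/3 tbsp) × 17/8 ÷ 8 tbsp/stick × 113.5 g/stick ≈ 50 g
honey: 1.5 L × 17/8 × 1000 mL/L ÷ 240 mL/cup ≈ 13 cup
raisins: (3 tbsp + 2 tsp = 11/3 tbsp) × 17/8 ÷ 16 tbsp/cup × 165 g/cup ≈ 80 g

butter: 50 g; honey: 13 cup; raisins: 80 g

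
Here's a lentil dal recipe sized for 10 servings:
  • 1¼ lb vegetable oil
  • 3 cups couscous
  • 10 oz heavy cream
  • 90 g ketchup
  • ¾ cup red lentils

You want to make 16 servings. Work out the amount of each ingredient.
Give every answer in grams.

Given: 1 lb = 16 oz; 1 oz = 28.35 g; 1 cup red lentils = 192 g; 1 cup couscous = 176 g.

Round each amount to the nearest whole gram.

vegetable oil: 907 g; couscous: 845 g; heavy cream: 454 g; ketchup: 144 g; red lentils: 230 g

Scaling factor: 16/10 = 8/5 = 1.6.
vegetable oil: 1.25 lb × 8/5 × 16 oz/lb × 28.35 g/oz ≈ 907 g
couscous: 3 cup × 8/5 × 176 g/cup ≈ 845 g
heavy cream: 10 oz × 8/5 × 28.35 g/oz ≈ 454 g
ketchup: 90 g × 8/5 = 144 g
red lentils: 0.75 cup × 8/5 × 192 g/cup ≈ 230 g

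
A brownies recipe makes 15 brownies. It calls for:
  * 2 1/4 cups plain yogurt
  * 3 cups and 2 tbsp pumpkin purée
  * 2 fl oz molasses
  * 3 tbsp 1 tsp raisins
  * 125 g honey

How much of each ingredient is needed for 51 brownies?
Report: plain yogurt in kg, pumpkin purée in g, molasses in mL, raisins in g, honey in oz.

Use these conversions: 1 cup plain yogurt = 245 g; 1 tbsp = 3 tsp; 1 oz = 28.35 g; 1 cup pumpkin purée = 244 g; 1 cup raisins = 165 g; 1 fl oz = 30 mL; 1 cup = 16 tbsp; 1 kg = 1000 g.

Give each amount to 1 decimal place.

Scaling factor: 51/15 = 17/5 = 3.4.
plain yogurt: 2.25 cup × 17/5 × 245 g/cup ÷ 1000 g/kg ≈ 1.9 kg
pumpkin purée: (3 cup + 2 tbsp = 3.125 cup) × 17/5 × 244 g/cup = 2592.5 g
molasses: 2 fl oz × 17/5 × 30 mL/fl oz = 204.0 mL
raisins: (3 tbsp + 1 tsp = 10/3 tbsp) × 17/5 ÷ 16 tbsp/cup × 165 g/cup ≈ 116.9 g
honey: 125 g × 17/5 ÷ 28.35 g/oz ≈ 15.0 oz

plain yogurt: 1.9 kg; pumpkin purée: 2592.5 g; molasses: 204.0 mL; raisins: 116.9 g; honey: 15.0 oz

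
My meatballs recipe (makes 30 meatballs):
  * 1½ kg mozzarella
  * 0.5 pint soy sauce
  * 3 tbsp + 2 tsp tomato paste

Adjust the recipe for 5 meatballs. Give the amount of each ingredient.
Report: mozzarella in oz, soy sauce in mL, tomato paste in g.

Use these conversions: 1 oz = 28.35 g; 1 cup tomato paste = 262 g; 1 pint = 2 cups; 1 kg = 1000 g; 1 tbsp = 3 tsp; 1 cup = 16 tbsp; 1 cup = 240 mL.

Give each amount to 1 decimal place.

mozzarella: 8.8 oz; soy sauce: 40.0 mL; tomato paste: 10.0 g

Scaling factor: 5/30 = 1/6.
mozzarella: 1.5 kg × 1/6 × 1000 g/kg ÷ 28.35 g/oz ≈ 8.8 oz
soy sauce: 0.5 pint × 1/6 × 2 cup/pint × 240 mL/cup = 40.0 mL
tomato paste: (3 tbsp + 2 tsp = 11/3 tbsp) × 1/6 ÷ 16 tbsp/cup × 262 g/cup ≈ 10.0 g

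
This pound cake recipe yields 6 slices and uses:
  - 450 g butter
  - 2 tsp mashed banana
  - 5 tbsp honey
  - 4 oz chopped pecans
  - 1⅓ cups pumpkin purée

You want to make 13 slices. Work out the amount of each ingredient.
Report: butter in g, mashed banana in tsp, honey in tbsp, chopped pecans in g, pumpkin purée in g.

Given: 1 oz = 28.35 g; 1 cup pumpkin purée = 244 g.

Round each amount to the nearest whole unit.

butter: 975 g; mashed banana: 4 tsp; honey: 11 tbsp; chopped pecans: 246 g; pumpkin purée: 705 g

Scaling factor: 13/6.
butter: 450 g × 13/6 = 975 g
mashed banana: 2 tsp × 13/6 ≈ 4 tsp
honey: 5 tbsp × 13/6 ≈ 11 tbsp
chopped pecans: 4 oz × 13/6 × 28.35 g/oz ≈ 246 g
pumpkin purée: 4/3 cup × 13/6 × 244 g/cup ≈ 705 g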